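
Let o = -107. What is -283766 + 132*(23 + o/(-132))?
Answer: -280623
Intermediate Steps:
-283766 + 132*(23 + o/(-132)) = -283766 + 132*(23 - 107/(-132)) = -283766 + 132*(23 - 107*(-1/132)) = -283766 + 132*(23 + 107/132) = -283766 + 132*(3143/132) = -283766 + 3143 = -280623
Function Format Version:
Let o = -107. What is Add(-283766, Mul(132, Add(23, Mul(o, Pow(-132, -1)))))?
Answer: -280623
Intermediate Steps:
Add(-283766, Mul(132, Add(23, Mul(o, Pow(-132, -1))))) = Add(-283766, Mul(132, Add(23, Mul(-107, Pow(-132, -1))))) = Add(-283766, Mul(132, Add(23, Mul(-107, Rational(-1, 132))))) = Add(-283766, Mul(132, Add(23, Rational(107, 132)))) = Add(-283766, Mul(132, Rational(3143, 132))) = Add(-283766, 3143) = -280623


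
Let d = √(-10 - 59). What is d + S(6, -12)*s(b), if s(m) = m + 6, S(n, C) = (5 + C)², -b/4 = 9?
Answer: -1470 + I*√69 ≈ -1470.0 + 8.3066*I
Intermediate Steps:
b = -36 (b = -4*9 = -36)
s(m) = 6 + m
d = I*√69 (d = √(-69) = I*√69 ≈ 8.3066*I)
d + S(6, -12)*s(b) = I*√69 + (5 - 12)²*(6 - 36) = I*√69 + (-7)²*(-30) = I*√69 + 49*(-30) = I*√69 - 1470 = -1470 + I*√69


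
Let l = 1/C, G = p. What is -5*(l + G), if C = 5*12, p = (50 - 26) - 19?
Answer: -301/12 ≈ -25.083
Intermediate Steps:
p = 5 (p = 24 - 19 = 5)
C = 60
G = 5
l = 1/60 ≈ 0.016667
-5*(l + G) = -5*(1/60 + 5) = -5*301/60 = -301/12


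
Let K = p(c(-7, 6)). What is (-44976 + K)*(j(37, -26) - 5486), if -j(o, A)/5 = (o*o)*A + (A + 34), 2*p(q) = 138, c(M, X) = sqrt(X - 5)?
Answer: -7743942708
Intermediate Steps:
c(M, X) = sqrt(-5 + X)
p(q) = 69 (p(q) = (1/2)*138 = 69)
K = 69
j(o, A) = -170 - 5*A - 5*A*o**2 (j(o, A) = -5*((o*o)*A + (A + 34)) = -5*(o**2*A + (34 + A)) = -5*(A*o**2 + (34 + A)) = -5*(34 + A + A*o**2) = -170 - 5*A - 5*A*o**2)
(-44976 + K)*(j(37, -26) - 5486) = (-44976 + 69)*((-170 - 5*(-26) - 5*(-26)*37**2) - 5486) = -44907*((-170 + 130 - 5*(-26)*1369) - 5486) = -44907*((-170 + 130 + 177970) - 5486) = -44907*(177930 - 5486) = -44907*172444 = -7743942708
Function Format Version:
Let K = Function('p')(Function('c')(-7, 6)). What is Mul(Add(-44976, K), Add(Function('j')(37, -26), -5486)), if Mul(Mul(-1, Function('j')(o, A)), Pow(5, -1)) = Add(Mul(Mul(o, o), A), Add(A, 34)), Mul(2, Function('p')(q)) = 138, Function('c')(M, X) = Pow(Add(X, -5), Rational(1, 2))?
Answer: -7743942708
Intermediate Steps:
Function('c')(M, X) = Pow(Add(-5, X), Rational(1, 2))
Function('p')(q) = 69 (Function('p')(q) = Mul(Rational(1, 2), 138) = 69)
K = 69
Function('j')(o, A) = Add(-170, Mul(-5, A), Mul(-5, A, Pow(o, 2))) (Function('j')(o, A) = Mul(-5, Add(Mul(Mul(o, o), A), Add(A, 34))) = Mul(-5, Add(Mul(Pow(o, 2), A), Add(34, A))) = Mul(-5, Add(Mul(A, Pow(o, 2)), Add(34, A))) = Mul(-5, Add(34, A, Mul(A, Pow(o, 2)))) = Add(-170, Mul(-5, A), Mul(-5, A, Pow(o, 2))))
Mul(Add(-44976, K), Add(Function('j')(37, -26), -5486)) = Mul(Add(-44976, 69), Add(Add(-170, Mul(-5, -26), Mul(-5, -26, Pow(37, 2))), -5486)) = Mul(-44907, Add(Add(-170, 130, Mul(-5, -26, 1369)), -5486)) = Mul(-44907, Add(Add(-170, 130, 177970), -5486)) = Mul(-44907, Add(177930, -5486)) = Mul(-44907, 172444) = -7743942708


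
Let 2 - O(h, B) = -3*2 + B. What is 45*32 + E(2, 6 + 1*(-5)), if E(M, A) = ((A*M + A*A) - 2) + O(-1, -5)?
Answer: 1454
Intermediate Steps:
O(h, B) = 8 - B (O(h, B) = 2 - (-3*2 + B) = 2 - (-6 + B) = 2 + (6 - B) = 8 - B)
E(M, A) = 11 + A**2 + A*M (E(M, A) = ((A*M + A*A) - 2) + (8 - 1*(-5)) = ((A*M + A**2) - 2) + (8 + 5) = ((A**2 + A*M) - 2) + 13 = (-2 + A**2 + A*M) + 13 = 11 + A**2 + A*M)
45*32 + E(2, 6 + 1*(-5)) = 45*32 + (11 + (6 + 1*(-5))**2 + (6 + 1*(-5))*2) = 1440 + (11 + (6 - 5)**2 + (6 - 5)*2) = 1440 + (11 + 1**2 + 1*2) = 1440 + (11 + 1 + 2) = 1440 + 14 = 1454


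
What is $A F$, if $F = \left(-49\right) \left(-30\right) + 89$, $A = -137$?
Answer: $-213583$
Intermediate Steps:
$F = 1559$ ($F = 1470 + 89 = 1559$)
$A F = \left(-137\right) 1559 = -213583$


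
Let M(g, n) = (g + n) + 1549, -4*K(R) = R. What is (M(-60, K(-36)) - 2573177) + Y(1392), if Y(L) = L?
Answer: -2570287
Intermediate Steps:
K(R) = -R/4
M(g, n) = 1549 + g + n
(M(-60, K(-36)) - 2573177) + Y(1392) = ((1549 - 60 - ¼*(-36)) - 2573177) + 1392 = ((1549 - 60 + 9) - 2573177) + 1392 = (1498 - 2573177) + 1392 = -2571679 + 1392 = -2570287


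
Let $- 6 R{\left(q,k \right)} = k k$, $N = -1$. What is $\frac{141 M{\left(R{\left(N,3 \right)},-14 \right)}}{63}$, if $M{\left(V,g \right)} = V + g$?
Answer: $- \frac{1457}{42} \approx -34.69$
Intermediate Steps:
$R{\left(q,k \right)} = - \frac{k^{2}}{6}$ ($R{\left(q,k \right)} = - \frac{k k}{6} = - \frac{k^{2}}{6}$)
$\frac{141 M{\left(R{\left(N,3 \right)},-14 \right)}}{63} = \frac{141 \left(- \frac{3^{2}}{6} - 14\right)}{63} = 141 \left(\left(- \frac{1}{6}\right) 9 - 14\right) \frac{1}{63} = 141 \left(- \frac{3}{2} - 14\right) \frac{1}{63} = 141 \left(- \frac{31}{2}\right) \frac{1}{63} = \left(- \frac{4371}{2}\right) \frac{1}{63} = - \frac{1457}{42}$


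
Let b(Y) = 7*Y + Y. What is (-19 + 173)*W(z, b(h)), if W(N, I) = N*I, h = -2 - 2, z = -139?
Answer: 684992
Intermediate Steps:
h = -4
b(Y) = 8*Y
W(N, I) = I*N
(-19 + 173)*W(z, b(h)) = (-19 + 173)*((8*(-4))*(-139)) = 154*(-32*(-139)) = 154*4448 = 684992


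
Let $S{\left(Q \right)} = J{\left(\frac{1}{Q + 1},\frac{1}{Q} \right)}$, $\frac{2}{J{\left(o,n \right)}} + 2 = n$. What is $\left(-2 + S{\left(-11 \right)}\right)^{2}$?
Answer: $\frac{4624}{529} \approx 8.741$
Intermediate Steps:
$J{\left(o,n \right)} = \frac{2}{-2 + n}$
$S{\left(Q \right)} = \frac{2}{-2 + \frac{1}{Q}}$
$\left(-2 + S{\left(-11 \right)}\right)^{2} = \left(-2 - - \frac{22}{-1 + 2 \left(-11\right)}\right)^{2} = \left(-2 - - \frac{22}{-1 - 22}\right)^{2} = \left(-2 - - \frac{22}{-23}\right)^{2} = \left(-2 - \left(-22\right) \left(- \frac{1}{23}\right)\right)^{2} = \left(-2 - \frac{22}{23}\right)^{2} = \left(- \frac{68}{23}\right)^{2} = \frac{4624}{529}$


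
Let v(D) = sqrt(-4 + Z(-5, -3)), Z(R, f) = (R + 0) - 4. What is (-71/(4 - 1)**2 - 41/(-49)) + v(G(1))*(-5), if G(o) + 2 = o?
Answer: -3110/441 - 5*I*sqrt(13) ≈ -7.0522 - 18.028*I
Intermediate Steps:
G(o) = -2 + o
Z(R, f) = -4 + R (Z(R, f) = R - 4 = -4 + R)
v(D) = I*sqrt(13) (v(D) = sqrt(-4 + (-4 - 5)) = sqrt(-4 - 9) = sqrt(-13) = I*sqrt(13))
(-71/(4 - 1)**2 - 41/(-49)) + v(G(1))*(-5) = (-71/(4 - 1)**2 - 41/(-49)) + (I*sqrt(13))*(-5) = (-71/(3**2) - 41*(-1/49)) - 5*I*sqrt(13) = (-71/9 + 41/49) - 5*I*sqrt(13) = -3110/441 - 5*I*sqrt(13)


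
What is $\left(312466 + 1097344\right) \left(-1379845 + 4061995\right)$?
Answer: $3781321891500$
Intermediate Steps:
$\left(312466 + 1097344\right) \left(-1379845 + 4061995\right) = 1409810 \cdot 2682150 = 3781321891500$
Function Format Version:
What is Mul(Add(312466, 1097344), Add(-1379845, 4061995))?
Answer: 3781321891500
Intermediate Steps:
Mul(Add(312466, 1097344), Add(-1379845, 4061995)) = Mul(1409810, 2682150) = 3781321891500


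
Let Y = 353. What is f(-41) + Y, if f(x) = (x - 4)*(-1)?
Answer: 398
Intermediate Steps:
f(x) = 4 - x (f(x) = (-4 + x)*(-1) = 4 - x)
f(-41) + Y = (4 - 1*(-41)) + 353 = (4 + 41) + 353 = 45 + 353 = 398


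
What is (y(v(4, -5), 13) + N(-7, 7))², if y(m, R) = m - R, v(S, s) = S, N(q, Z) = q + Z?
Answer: 81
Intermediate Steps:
N(q, Z) = Z + q
(y(v(4, -5), 13) + N(-7, 7))² = ((4 - 1*13) + (7 - 7))² = ((4 - 13) + 0)² = (-9 + 0)² = (-9)² = 81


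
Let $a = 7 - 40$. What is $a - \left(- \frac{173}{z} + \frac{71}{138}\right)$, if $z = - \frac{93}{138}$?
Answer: $- \frac{1241579}{4278} \approx -290.22$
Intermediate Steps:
$z = - \frac{31}{46}$ ($z = \left(-93\right) \frac{1}{138} = - \frac{31}{46} \approx -0.67391$)
$a = -33$ ($a = 7 - 40 = -33$)
$a - \left(- \frac{173}{z} + \frac{71}{138}\right) = -33 - \left(- \frac{173}{- \frac{31}{46}} + \frac{71}{138}\right) = -33 - \left(\left(-173\right) \left(- \frac{46}{31}\right) + 71 \cdot \frac{1}{138}\right) = -33 - \left(\frac{7958}{31} + \frac{71}{138}\right) = -33 - \frac{1100405}{4278} = - \frac{1241579}{4278}$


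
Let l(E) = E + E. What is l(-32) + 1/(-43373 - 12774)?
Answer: -3593409/56147 ≈ -64.000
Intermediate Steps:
l(E) = 2*E
l(-32) + 1/(-43373 - 12774) = 2*(-32) + 1/(-43373 - 12774) = -64 + 1/(-56147) = -64 - 1/56147 = -3593409/56147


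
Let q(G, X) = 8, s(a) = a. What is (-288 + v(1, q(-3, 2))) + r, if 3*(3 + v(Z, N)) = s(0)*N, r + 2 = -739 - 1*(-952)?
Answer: -80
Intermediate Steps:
r = 211 (r = -2 + (-739 - 1*(-952)) = -2 + (-739 + 952) = -2 + 213 = 211)
v(Z, N) = -3 (v(Z, N) = -3 + (0*N)/3 = -3 + (1/3)*0 = -3 + 0 = -3)
(-288 + v(1, q(-3, 2))) + r = (-288 - 3) + 211 = -291 + 211 = -80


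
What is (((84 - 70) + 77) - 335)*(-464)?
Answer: 113216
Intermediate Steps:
(((84 - 70) + 77) - 335)*(-464) = ((14 + 77) - 335)*(-464) = (91 - 335)*(-464) = -244*(-464) = 113216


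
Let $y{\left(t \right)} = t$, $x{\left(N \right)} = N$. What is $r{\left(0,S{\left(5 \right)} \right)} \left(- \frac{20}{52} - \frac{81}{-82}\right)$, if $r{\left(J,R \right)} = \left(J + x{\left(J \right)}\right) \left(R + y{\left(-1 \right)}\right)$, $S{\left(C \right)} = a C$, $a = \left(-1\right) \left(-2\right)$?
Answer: $0$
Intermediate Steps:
$a = 2$
$S{\left(C \right)} = 2 C$
$r{\left(J,R \right)} = 2 J \left(-1 + R\right)$ ($r{\left(J,R \right)} = \left(J + J\right) \left(R - 1\right) = 2 J \left(-1 + R\right)$)
$r{\left(0,S{\left(5 \right)} \right)} \left(- \frac{20}{52} - \frac{81}{-82}\right) = 2 \cdot 0 \left(-1 + 2 \cdot 5\right) \left(- \frac{20}{52} - \frac{81}{-82}\right) = 2 \cdot 0 \left(-1 + 10\right) \left(\left(-20\right) \frac{1}{52} - - \frac{81}{82}\right) = 2 \cdot 0 \cdot 9 \left(- \frac{5}{13} + \frac{81}{82}\right) = 0 \cdot \frac{643}{1066} = 0$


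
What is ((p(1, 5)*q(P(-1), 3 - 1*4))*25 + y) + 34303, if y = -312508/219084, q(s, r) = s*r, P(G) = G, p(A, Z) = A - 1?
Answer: 1878731486/54771 ≈ 34302.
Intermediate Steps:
p(A, Z) = -1 + A
q(s, r) = r*s
y = -78127/54771 (y = -312508*1/219084 = -78127/54771 ≈ -1.4264)
((p(1, 5)*q(P(-1), 3 - 1*4))*25 + y) + 34303 = (((-1 + 1)*((3 - 1*4)*(-1)))*25 - 78127/54771) + 34303 = ((0*((3 - 4)*(-1)))*25 - 78127/54771) + 34303 = ((0*(-1*(-1)))*25 - 78127/54771) + 34303 = ((0*1)*25 - 78127/54771) + 34303 = (0*25 - 78127/54771) + 34303 = (0 - 78127/54771) + 34303 = -78127/54771 + 34303 = 1878731486/54771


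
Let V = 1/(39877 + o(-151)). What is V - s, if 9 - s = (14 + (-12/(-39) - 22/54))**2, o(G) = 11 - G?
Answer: 908718540649/4932844839 ≈ 184.22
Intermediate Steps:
V = 1/40039 (V = 1/(39877 + (11 - 1*(-151))) = 1/(39877 + (11 + 151)) = 1/(39877 + 162) = 1/40039 ≈ 2.4976e-5)
s = -22695832/123201 (s = 9 - (14 + (-12/(-39) - 22/54))**2 = 9 - (14 + (-12*(-1/39) - 22*1/54))**2 = 9 - (14 + (4/13 - 11/27))**2 = 9 - (14 - 35/351)**2 = 9 - (4879/351)**2 = 9 - 1*23804641/123201 = 9 - 23804641/123201 = -22695832/123201 ≈ -184.22)
V - s = 1/40039 - 1*(-22695832/123201) = 1/40039 + 22695832/123201 = 908718540649/4932844839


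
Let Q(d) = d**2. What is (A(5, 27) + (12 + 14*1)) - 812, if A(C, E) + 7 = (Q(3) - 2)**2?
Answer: -744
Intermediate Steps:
A(C, E) = 42 (A(C, E) = -7 + (3**2 - 2)**2 = -7 + (9 - 2)**2 = -7 + 7**2 = -7 + 49 = 42)
(A(5, 27) + (12 + 14*1)) - 812 = (42 + (12 + 14*1)) - 812 = (42 + (12 + 14)) - 812 = (42 + 26) - 812 = 68 - 812 = -744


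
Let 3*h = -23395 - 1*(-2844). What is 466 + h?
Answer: -19153/3 ≈ -6384.3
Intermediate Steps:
h = -20551/3 (h = (-23395 - 1*(-2844))/3 = (-23395 + 2844)/3 = (⅓)*(-20551) = -20551/3 ≈ -6850.3)
466 + h = 466 - 20551/3 = -19153/3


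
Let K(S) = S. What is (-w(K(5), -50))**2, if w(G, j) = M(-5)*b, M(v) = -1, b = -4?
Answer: 16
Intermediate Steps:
w(G, j) = 4 (w(G, j) = -1*(-4) = 4)
(-w(K(5), -50))**2 = (-1*4)**2 = (-4)**2 = 16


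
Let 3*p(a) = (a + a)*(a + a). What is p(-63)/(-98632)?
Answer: -1323/24658 ≈ -0.053654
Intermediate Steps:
p(a) = 4*a**2/3 (p(a) = ((a + a)*(a + a))/3 = ((2*a)*(2*a))/3 = (4*a**2)/3 = 4*a**2/3)
p(-63)/(-98632) = ((4/3)*(-63)**2)/(-98632) = ((4/3)*3969)*(-1/98632) = 5292*(-1/98632) = -1323/24658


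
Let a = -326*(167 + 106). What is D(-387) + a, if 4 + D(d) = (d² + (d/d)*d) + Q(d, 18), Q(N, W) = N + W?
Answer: 60011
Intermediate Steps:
a = -88998 (a = -326*273 = -88998)
D(d) = 14 + d² + 2*d (D(d) = -4 + ((d² + (d/d)*d) + (d + 18)) = -4 + ((d² + 1*d) + (18 + d)) = -4 + ((d² + d) + (18 + d)) = -4 + ((d + d²) + (18 + d)) = -4 + (18 + d² + 2*d) = 14 + d² + 2*d)
D(-387) + a = (14 + (-387)² + 2*(-387)) - 88998 = (14 + 149769 - 774) - 88998 = 149009 - 88998 = 60011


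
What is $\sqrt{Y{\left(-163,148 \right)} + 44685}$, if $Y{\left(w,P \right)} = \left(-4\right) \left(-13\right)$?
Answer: $7 \sqrt{913} \approx 211.51$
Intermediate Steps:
$Y{\left(w,P \right)} = 52$
$\sqrt{Y{\left(-163,148 \right)} + 44685} = \sqrt{52 + 44685} = \sqrt{44737} = 7 \sqrt{913}$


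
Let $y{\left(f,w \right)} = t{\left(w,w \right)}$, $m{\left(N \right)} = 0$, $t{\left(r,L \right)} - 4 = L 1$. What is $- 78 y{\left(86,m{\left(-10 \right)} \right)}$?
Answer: $-312$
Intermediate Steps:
$t{\left(r,L \right)} = 4 + L$ ($t{\left(r,L \right)} = 4 + L 1 = 4 + L$)
$y{\left(f,w \right)} = 4 + w$
$- 78 y{\left(86,m{\left(-10 \right)} \right)} = - 78 \left(4 + 0\right) = \left(-78\right) 4 = -312$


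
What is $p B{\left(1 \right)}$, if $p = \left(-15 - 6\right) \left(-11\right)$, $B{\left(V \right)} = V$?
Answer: $231$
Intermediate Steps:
$p = 231$ ($p = \left(-21\right) \left(-11\right) = 231$)
$p B{\left(1 \right)} = 231 \cdot 1 = 231$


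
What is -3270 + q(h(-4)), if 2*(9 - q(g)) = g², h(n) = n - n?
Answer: -3261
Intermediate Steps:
h(n) = 0
q(g) = 9 - g²/2
-3270 + q(h(-4)) = -3270 + (9 - ½*0²) = -3270 + (9 - ½*0) = -3270 + (9 + 0) = -3270 + 9 = -3261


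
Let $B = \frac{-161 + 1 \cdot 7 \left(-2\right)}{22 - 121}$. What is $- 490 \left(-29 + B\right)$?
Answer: $\frac{1321040}{99} \approx 13344.0$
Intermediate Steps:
$B = \frac{175}{99}$ ($B = \frac{-161 + 7 \left(-2\right)}{-99} = \left(-161 - 14\right) \left(- \frac{1}{99}\right) = \left(-175\right) \left(- \frac{1}{99}\right) = \frac{175}{99} \approx 1.7677$)
$- 490 \left(-29 + B\right) = - 490 \left(-29 + \frac{175}{99}\right) = \left(-490\right) \left(- \frac{2696}{99}\right) = \frac{1321040}{99}$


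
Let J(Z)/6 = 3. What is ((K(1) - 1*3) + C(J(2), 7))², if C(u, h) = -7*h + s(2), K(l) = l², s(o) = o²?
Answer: 2209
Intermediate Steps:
J(Z) = 18 (J(Z) = 6*3 = 18)
C(u, h) = 4 - 7*h (C(u, h) = -7*h + 2² = -7*h + 4 = 4 - 7*h)
((K(1) - 1*3) + C(J(2), 7))² = ((1² - 1*3) + (4 - 7*7))² = ((1 - 3) + (4 - 49))² = (-2 - 45)² = (-47)² = 2209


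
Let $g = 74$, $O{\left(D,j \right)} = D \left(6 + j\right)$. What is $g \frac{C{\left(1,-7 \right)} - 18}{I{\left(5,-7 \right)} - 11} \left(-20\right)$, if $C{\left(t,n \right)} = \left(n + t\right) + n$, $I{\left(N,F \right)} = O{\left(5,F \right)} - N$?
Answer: $- \frac{45880}{21} \approx -2184.8$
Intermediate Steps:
$I{\left(N,F \right)} = 30 - N + 5 F$ ($I{\left(N,F \right)} = 5 \left(6 + F\right) - N = \left(30 + 5 F\right) - N = 30 - N + 5 F$)
$C{\left(t,n \right)} = t + 2 n$
$g \frac{C{\left(1,-7 \right)} - 18}{I{\left(5,-7 \right)} - 11} \left(-20\right) = 74 \frac{\left(1 + 2 \left(-7\right)\right) - 18}{\left(30 - 5 + 5 \left(-7\right)\right) - 11} \left(-20\right) = 74 \frac{\left(1 - 14\right) - 18}{\left(30 - 5 - 35\right) - 11} \left(-20\right) = 74 \frac{-13 - 18}{-10 - 11} \left(-20\right) = 74 \left(- \frac{31}{-21}\right) \left(-20\right) = 74 \left(\left(-31\right) \left(- \frac{1}{21}\right)\right) \left(-20\right) = 74 \cdot \frac{31}{21} \left(-20\right) = \frac{2294}{21} \left(-20\right) = - \frac{45880}{21}$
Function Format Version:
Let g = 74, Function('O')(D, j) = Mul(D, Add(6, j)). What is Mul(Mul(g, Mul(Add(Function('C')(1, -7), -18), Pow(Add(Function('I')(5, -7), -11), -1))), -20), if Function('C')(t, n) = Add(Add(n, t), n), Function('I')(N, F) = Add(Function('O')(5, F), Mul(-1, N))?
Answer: Rational(-45880, 21) ≈ -2184.8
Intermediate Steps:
Function('I')(N, F) = Add(30, Mul(-1, N), Mul(5, F)) (Function('I')(N, F) = Add(Mul(5, Add(6, F)), Mul(-1, N)) = Add(Add(30, Mul(5, F)), Mul(-1, N)) = Add(30, Mul(-1, N), Mul(5, F)))
Function('C')(t, n) = Add(t, Mul(2, n))
Mul(Mul(g, Mul(Add(Function('C')(1, -7), -18), Pow(Add(Function('I')(5, -7), -11), -1))), -20) = Mul(Mul(74, Mul(Add(Add(1, Mul(2, -7)), -18), Pow(Add(Add(30, Mul(-1, 5), Mul(5, -7)), -11), -1))), -20) = Mul(Mul(74, Mul(Add(Add(1, -14), -18), Pow(Add(Add(30, -5, -35), -11), -1))), -20) = Mul(Mul(74, Mul(Add(-13, -18), Pow(Add(-10, -11), -1))), -20) = Mul(Mul(74, Mul(-31, Pow(-21, -1))), -20) = Mul(Mul(74, Mul(-31, Rational(-1, 21))), -20) = Mul(Mul(74, Rational(31, 21)), -20) = Mul(Rational(2294, 21), -20) = Rational(-45880, 21)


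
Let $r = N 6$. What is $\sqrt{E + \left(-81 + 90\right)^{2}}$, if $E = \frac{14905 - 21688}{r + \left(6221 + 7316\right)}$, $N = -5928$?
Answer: $\frac{\sqrt{39463998114}}{22031} \approx 9.0171$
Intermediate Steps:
$r = -35568$ ($r = \left(-5928\right) 6 = -35568$)
$E = \frac{6783}{22031}$ ($E = \frac{14905 - 21688}{-35568 + \left(6221 + 7316\right)} = - \frac{6783}{-35568 + 13537} = - \frac{6783}{-22031} = \left(-6783\right) \left(- \frac{1}{22031}\right) = \frac{6783}{22031} \approx 0.30788$)
$\sqrt{E + \left(-81 + 90\right)^{2}} = \sqrt{\frac{6783}{22031} + \left(-81 + 90\right)^{2}} = \sqrt{\frac{6783}{22031} + 9^{2}} = \sqrt{\frac{6783}{22031} + 81} = \sqrt{\frac{1791294}{22031}} = \frac{\sqrt{39463998114}}{22031}$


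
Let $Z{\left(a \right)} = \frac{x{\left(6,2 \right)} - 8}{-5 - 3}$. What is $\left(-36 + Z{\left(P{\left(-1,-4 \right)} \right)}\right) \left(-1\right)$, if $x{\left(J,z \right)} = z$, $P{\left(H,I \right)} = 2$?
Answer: $\frac{141}{4} \approx 35.25$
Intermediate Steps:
$Z{\left(a \right)} = \frac{3}{4}$ ($Z{\left(a \right)} = \frac{2 - 8}{-5 - 3} = \frac{2 - 8}{-8} = \left(-6\right) \left(- \frac{1}{8}\right) = \frac{3}{4}$)
$\left(-36 + Z{\left(P{\left(-1,-4 \right)} \right)}\right) \left(-1\right) = \left(-36 + \frac{3}{4}\right) \left(-1\right) = \left(- \frac{141}{4}\right) \left(-1\right) = \frac{141}{4}$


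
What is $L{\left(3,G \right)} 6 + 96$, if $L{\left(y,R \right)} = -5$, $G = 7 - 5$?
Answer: $66$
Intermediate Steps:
$G = 2$ ($G = 7 - 5 = 2$)
$L{\left(3,G \right)} 6 + 96 = \left(-5\right) 6 + 96 = -30 + 96 = 66$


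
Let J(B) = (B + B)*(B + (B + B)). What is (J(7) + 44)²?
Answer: 114244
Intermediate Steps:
J(B) = 6*B² (J(B) = (2*B)*(B + 2*B) = (2*B)*(3*B) = 6*B²)
(J(7) + 44)² = (6*7² + 44)² = (6*49 + 44)² = (294 + 44)² = 338² = 114244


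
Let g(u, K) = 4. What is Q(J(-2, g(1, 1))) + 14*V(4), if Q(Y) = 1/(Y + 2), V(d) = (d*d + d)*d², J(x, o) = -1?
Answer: 4481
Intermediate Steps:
V(d) = d²*(d + d²) (V(d) = (d² + d)*d² = (d + d²)*d² = d²*(d + d²))
Q(Y) = 1/(2 + Y)
Q(J(-2, g(1, 1))) + 14*V(4) = 1/(2 - 1) + 14*(4³*(1 + 4)) = 1/1 + 14*(64*5) = 1 + 14*320 = 1 + 4480 = 4481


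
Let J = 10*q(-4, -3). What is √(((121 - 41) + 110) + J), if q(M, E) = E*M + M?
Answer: 3*√30 ≈ 16.432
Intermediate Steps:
q(M, E) = M + E*M
J = 80 (J = 10*(-4*(1 - 3)) = 10*(-4*(-2)) = 10*8 = 80)
√(((121 - 41) + 110) + J) = √(((121 - 41) + 110) + 80) = √((80 + 110) + 80) = √(190 + 80) = √270 = 3*√30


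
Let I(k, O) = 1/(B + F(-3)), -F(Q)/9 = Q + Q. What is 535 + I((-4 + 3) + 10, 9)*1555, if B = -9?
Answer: 5126/9 ≈ 569.56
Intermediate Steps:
F(Q) = -18*Q (F(Q) = -9*(Q + Q) = -18*Q)
I(k, O) = 1/45 (I(k, O) = 1/(-9 - 18*(-3)) = 1/(-9 + 54) = 1/45)
535 + I((-4 + 3) + 10, 9)*1555 = 535 + (1/45)*1555 = 535 + 311/9 = 5126/9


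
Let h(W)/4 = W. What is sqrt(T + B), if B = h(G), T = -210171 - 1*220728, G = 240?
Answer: 3*I*sqrt(47771) ≈ 655.7*I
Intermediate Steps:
h(W) = 4*W
T = -430899 (T = -210171 - 220728 = -430899)
B = 960 (B = 4*240 = 960)
sqrt(T + B) = sqrt(-430899 + 960) = sqrt(-429939) = 3*I*sqrt(47771)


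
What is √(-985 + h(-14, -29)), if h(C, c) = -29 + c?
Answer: I*√1043 ≈ 32.296*I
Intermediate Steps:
√(-985 + h(-14, -29)) = √(-985 + (-29 - 29)) = √(-985 - 58) = √(-1043) = I*√1043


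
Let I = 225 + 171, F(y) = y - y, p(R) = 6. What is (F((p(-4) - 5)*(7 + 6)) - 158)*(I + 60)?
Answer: -72048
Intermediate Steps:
F(y) = 0
I = 396
(F((p(-4) - 5)*(7 + 6)) - 158)*(I + 60) = (0 - 158)*(396 + 60) = -158*456 = -72048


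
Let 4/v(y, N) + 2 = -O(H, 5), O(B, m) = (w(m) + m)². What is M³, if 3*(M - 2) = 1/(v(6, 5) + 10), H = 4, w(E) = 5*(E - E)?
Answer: 158340421/18821096 ≈ 8.4129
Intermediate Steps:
w(E) = 0 (w(E) = 5*0 = 0)
O(B, m) = m² (O(B, m) = (0 + m)² = m²)
v(y, N) = -4/27 (v(y, N) = 4/(-2 - 1*5²) = 4/(-2 - 1*25) = 4/(-2 - 25) = 4/(-27) = 4*(-1/27) = -4/27)
M = 541/266 (M = 2 + 1/(3*(-4/27 + 10)) = 2 + 1/(3*(266/27)) = 2 + (⅓)*(27/266) = 2 + 9/266 = 541/266 ≈ 2.0338)
M³ = (541/266)³ = 158340421/18821096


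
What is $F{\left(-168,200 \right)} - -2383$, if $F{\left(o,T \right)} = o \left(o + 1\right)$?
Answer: $30439$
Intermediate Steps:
$F{\left(o,T \right)} = o \left(1 + o\right)$
$F{\left(-168,200 \right)} - -2383 = - 168 \left(1 - 168\right) - -2383 = \left(-168\right) \left(-167\right) + 2383 = 28056 + 2383 = 30439$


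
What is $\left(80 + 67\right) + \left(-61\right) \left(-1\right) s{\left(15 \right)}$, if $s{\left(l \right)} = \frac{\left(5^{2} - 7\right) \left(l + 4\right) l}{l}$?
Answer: $21009$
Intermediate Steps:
$s{\left(l \right)} = 72 + 18 l$ ($s{\left(l \right)} = \frac{\left(25 - 7\right) \left(4 + l\right) l}{l} = \frac{18 \left(4 + l\right) l}{l} = \frac{\left(72 + 18 l\right) l}{l} = \frac{l \left(72 + 18 l\right)}{l} = 72 + 18 l$)
$\left(80 + 67\right) + \left(-61\right) \left(-1\right) s{\left(15 \right)} = \left(80 + 67\right) + \left(-61\right) \left(-1\right) \left(72 + 18 \cdot 15\right) = 147 + 61 \left(72 + 270\right) = 147 + 61 \cdot 342 = 147 + 20862 = 21009$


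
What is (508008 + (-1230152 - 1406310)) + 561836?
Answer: -1566618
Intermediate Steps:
(508008 + (-1230152 - 1406310)) + 561836 = (508008 - 2636462) + 561836 = -2128454 + 561836 = -1566618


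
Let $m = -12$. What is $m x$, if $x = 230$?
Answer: $-2760$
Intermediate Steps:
$m x = \left(-12\right) 230 = -2760$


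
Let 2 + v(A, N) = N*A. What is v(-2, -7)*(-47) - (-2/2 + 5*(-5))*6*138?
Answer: 20964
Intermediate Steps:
v(A, N) = -2 + A*N (v(A, N) = -2 + N*A = -2 + A*N)
v(-2, -7)*(-47) - (-2/2 + 5*(-5))*6*138 = (-2 - 2*(-7))*(-47) - (-2/2 + 5*(-5))*6*138 = (-2 + 14)*(-47) - (-2*½ - 25)*6*138 = 12*(-47) - (-1 - 25)*6*138 = -564 - (-26*6)*138 = -564 - (-156)*138 = -564 - 1*(-21528) = -564 + 21528 = 20964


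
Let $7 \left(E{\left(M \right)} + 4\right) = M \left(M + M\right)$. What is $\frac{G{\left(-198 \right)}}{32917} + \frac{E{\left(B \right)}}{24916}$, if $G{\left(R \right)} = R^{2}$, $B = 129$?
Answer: $\frac{3966134983}{2870559902} \approx 1.3817$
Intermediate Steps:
$E{\left(M \right)} = -4 + \frac{2 M^{2}}{7}$ ($E{\left(M \right)} = -4 + \frac{M \left(M + M\right)}{7} = -4 + \frac{M 2 M}{7} = -4 + \frac{2 M^{2}}{7}$)
$\frac{G{\left(-198 \right)}}{32917} + \frac{E{\left(B \right)}}{24916} = \frac{\left(-198\right)^{2}}{32917} + \frac{-4 + \frac{2 \cdot 129^{2}}{7}}{24916} = 39204 \cdot \frac{1}{32917} + \left(-4 + \frac{2}{7} \cdot 16641\right) \frac{1}{24916} = \frac{39204}{32917} + \left(-4 + \frac{33282}{7}\right) \frac{1}{24916} = \frac{39204}{32917} + \frac{33254}{7} \cdot \frac{1}{24916} = \frac{39204}{32917} + \frac{16627}{87206} = \frac{3966134983}{2870559902}$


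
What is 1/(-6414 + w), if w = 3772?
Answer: -1/2642 ≈ -0.00037850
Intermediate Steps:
1/(-6414 + w) = 1/(-6414 + 3772) = 1/(-2642) = -1/2642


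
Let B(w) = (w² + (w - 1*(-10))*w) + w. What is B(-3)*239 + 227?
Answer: -3358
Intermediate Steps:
B(w) = w + w² + w*(10 + w) (B(w) = (w² + (w + 10)*w) + w = (w² + (10 + w)*w) + w = (w² + w*(10 + w)) + w = w + w² + w*(10 + w))
B(-3)*239 + 227 = -3*(11 + 2*(-3))*239 + 227 = -3*(11 - 6)*239 + 227 = -3*5*239 + 227 = -15*239 + 227 = -3585 + 227 = -3358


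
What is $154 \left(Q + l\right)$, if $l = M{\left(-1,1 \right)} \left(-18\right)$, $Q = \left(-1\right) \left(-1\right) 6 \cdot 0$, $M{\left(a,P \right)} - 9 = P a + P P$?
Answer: $-24948$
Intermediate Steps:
$M{\left(a,P \right)} = 9 + P^{2} + P a$ ($M{\left(a,P \right)} = 9 + \left(P a + P P\right) = 9 + \left(P a + P^{2}\right) = 9 + \left(P^{2} + P a\right) = 9 + P^{2} + P a$)
$Q = 0$ ($Q = 1 \cdot 0 = 0$)
$l = -162$ ($l = \left(9 + 1^{2} + 1 \left(-1\right)\right) \left(-18\right) = \left(9 + 1 - 1\right) \left(-18\right) = 9 \left(-18\right) = -162$)
$154 \left(Q + l\right) = 154 \left(0 - 162\right) = 154 \left(-162\right) = -24948$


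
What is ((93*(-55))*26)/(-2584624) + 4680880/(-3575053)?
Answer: -5811434245325/4620083892536 ≈ -1.2579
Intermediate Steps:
((93*(-55))*26)/(-2584624) + 4680880/(-3575053) = -5115*26*(-1/2584624) + 4680880*(-1/3575053) = -132990*(-1/2584624) - 4680880/3575053 = 66495/1292312 - 4680880/3575053 = -5811434245325/4620083892536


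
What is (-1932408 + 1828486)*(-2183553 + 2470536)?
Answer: -29823847326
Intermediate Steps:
(-1932408 + 1828486)*(-2183553 + 2470536) = -103922*286983 = -29823847326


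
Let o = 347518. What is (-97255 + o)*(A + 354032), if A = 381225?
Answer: 184007622591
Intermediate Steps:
(-97255 + o)*(A + 354032) = (-97255 + 347518)*(381225 + 354032) = 250263*735257 = 184007622591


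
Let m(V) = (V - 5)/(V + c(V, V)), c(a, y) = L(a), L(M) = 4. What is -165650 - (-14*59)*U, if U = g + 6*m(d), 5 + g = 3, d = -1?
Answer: -177214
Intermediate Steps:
c(a, y) = 4
m(V) = (-5 + V)/(4 + V) (m(V) = (V - 5)/(V + 4) = (-5 + V)/(4 + V))
g = -2 (g = -5 + 3 = -2)
U = -14 (U = -2 + 6*((-5 - 1)/(4 - 1)) = -2 + 6*(-6/3) = -2 + 6*((1/3)*(-6)) = -2 + 6*(-2) = -2 - 12 = -14)
-165650 - (-14*59)*U = -165650 - (-14*59)*(-14) = -165650 - (-826)*(-14) = -165650 - 1*11564 = -165650 - 11564 = -177214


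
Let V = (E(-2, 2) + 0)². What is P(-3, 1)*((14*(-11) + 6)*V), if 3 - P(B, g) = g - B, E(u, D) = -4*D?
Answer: 9472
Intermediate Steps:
P(B, g) = 3 + B - g (P(B, g) = 3 - (g - B) = 3 + (B - g) = 3 + B - g)
V = 64 (V = (-4*2 + 0)² = (-8 + 0)² = (-8)² = 64)
P(-3, 1)*((14*(-11) + 6)*V) = (3 - 3 - 1*1)*((14*(-11) + 6)*64) = (3 - 3 - 1)*((-154 + 6)*64) = -(-148)*64 = -1*(-9472) = 9472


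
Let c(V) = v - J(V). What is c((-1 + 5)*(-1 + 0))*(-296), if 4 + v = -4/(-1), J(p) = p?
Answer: -1184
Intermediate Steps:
v = 0 (v = -4 - 4/(-1) = -4 - 4*(-1) = -4 + 4 = 0)
c(V) = -V (c(V) = 0 - V = -V)
c((-1 + 5)*(-1 + 0))*(-296) = -(-1 + 5)*(-1 + 0)*(-296) = -4*(-1)*(-296) = -1*(-4)*(-296) = 4*(-296) = -1184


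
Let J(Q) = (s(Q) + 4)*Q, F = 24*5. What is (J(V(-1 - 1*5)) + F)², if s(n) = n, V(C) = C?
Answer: 17424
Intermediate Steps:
F = 120
J(Q) = Q*(4 + Q) (J(Q) = (Q + 4)*Q = (4 + Q)*Q = Q*(4 + Q))
(J(V(-1 - 1*5)) + F)² = ((-1 - 1*5)*(4 + (-1 - 1*5)) + 120)² = ((-1 - 5)*(4 + (-1 - 5)) + 120)² = (-6*(4 - 6) + 120)² = (-6*(-2) + 120)² = (12 + 120)² = 132² = 17424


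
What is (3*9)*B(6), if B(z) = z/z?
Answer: 27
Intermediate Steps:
B(z) = 1
(3*9)*B(6) = (3*9)*1 = 27*1 = 27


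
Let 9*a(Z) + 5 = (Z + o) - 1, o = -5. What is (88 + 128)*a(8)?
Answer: -72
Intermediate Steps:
a(Z) = -11/9 + Z/9 (a(Z) = -5/9 + ((Z - 5) - 1)/9 = -5/9 + ((-5 + Z) - 1)/9 = -5/9 + (-6 + Z)/9 = -5/9 + (-⅔ + Z/9) = -11/9 + Z/9)
(88 + 128)*a(8) = (88 + 128)*(-11/9 + (⅑)*8) = 216*(-11/9 + 8/9) = 216*(-⅓) = -72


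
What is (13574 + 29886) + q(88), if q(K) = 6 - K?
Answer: 43378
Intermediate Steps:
(13574 + 29886) + q(88) = (13574 + 29886) + (6 - 1*88) = 43460 + (6 - 88) = 43460 - 82 = 43378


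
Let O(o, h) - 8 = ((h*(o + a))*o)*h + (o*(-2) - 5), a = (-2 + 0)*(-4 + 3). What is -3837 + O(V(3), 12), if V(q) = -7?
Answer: 1220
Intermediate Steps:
a = 2 (a = -2*(-1) = 2)
O(o, h) = 3 - 2*o + o*h**2*(2 + o) (O(o, h) = 8 + (((h*(o + 2))*o)*h + (o*(-2) - 5)) = 8 + (((h*(2 + o))*o)*h + (-2*o - 5)) = 8 + ((h*o*(2 + o))*h + (-5 - 2*o)) = 8 + (o*h**2*(2 + o) + (-5 - 2*o)) = 8 + (-5 - 2*o + o*h**2*(2 + o)) = 3 - 2*o + o*h**2*(2 + o))
-3837 + O(V(3), 12) = -3837 + (3 - 2*(-7) + 12**2*(-7)**2 + 2*(-7)*12**2) = -3837 + (3 + 14 + 144*49 + 2*(-7)*144) = -3837 + (3 + 14 + 7056 - 2016) = -3837 + 5057 = 1220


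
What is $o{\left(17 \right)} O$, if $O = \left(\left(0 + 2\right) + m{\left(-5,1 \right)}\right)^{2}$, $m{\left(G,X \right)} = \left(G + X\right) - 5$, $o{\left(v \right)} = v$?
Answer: $833$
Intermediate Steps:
$m{\left(G,X \right)} = -5 + G + X$
$O = 49$ ($O = \left(\left(0 + 2\right) - 9\right)^{2} = \left(2 - 9\right)^{2} = \left(-7\right)^{2} = 49$)
$o{\left(17 \right)} O = 17 \cdot 49 = 833$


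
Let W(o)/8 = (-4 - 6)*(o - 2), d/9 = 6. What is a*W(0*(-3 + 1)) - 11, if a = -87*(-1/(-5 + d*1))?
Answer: 13381/49 ≈ 273.08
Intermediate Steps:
d = 54 (d = 9*6 = 54)
W(o) = 160 - 80*o (W(o) = 8*((-4 - 6)*(o - 2)) = 8*(-10*(-2 + o)) = 8*(20 - 10*o) = 160 - 80*o)
a = 87/49 (a = -87*(-1/(-5 + 54*1)) = -87*(-1/(-5 + 54)) = -87/((-1*49)) = -87/(-49) = -87*(-1/49) = 87/49 ≈ 1.7755)
a*W(0*(-3 + 1)) - 11 = 87*(160 - 0*(-3 + 1))/49 - 11 = 87*(160 - 0*(-2))/49 - 11 = 87*(160 - 80*0)/49 - 11 = 87*(160 + 0)/49 - 11 = (87/49)*160 - 11 = 13920/49 - 11 = 13381/49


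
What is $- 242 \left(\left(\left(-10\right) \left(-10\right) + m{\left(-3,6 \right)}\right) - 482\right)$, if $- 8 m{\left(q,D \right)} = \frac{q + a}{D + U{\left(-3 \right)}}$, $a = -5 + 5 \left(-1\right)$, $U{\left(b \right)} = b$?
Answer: $\frac{1107755}{12} \approx 92313.0$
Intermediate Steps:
$a = -10$ ($a = -5 - 5 = -10$)
$m{\left(q,D \right)} = - \frac{-10 + q}{8 \left(-3 + D\right)}$ ($m{\left(q,D \right)} = - \frac{\left(q - 10\right) \frac{1}{D - 3}}{8} = - \frac{\left(-10 + q\right) \frac{1}{-3 + D}}{8} = - \frac{\frac{1}{-3 + D} \left(-10 + q\right)}{8} = - \frac{-10 + q}{8 \left(-3 + D\right)}$)
$- 242 \left(\left(\left(-10\right) \left(-10\right) + m{\left(-3,6 \right)}\right) - 482\right) = - 242 \left(\left(\left(-10\right) \left(-10\right) + \frac{10 - -3}{8 \left(-3 + 6\right)}\right) - 482\right) = - 242 \left(\left(100 + \frac{10 + 3}{8 \cdot 3}\right) - 482\right) = - 242 \left(\left(100 + \frac{1}{8} \cdot \frac{1}{3} \cdot 13\right) - 482\right) = - 242 \left(\left(100 + \frac{13}{24}\right) - 482\right) = - 242 \left(\frac{2413}{24} - 482\right) = \left(-242\right) \left(- \frac{9155}{24}\right) = \frac{1107755}{12}$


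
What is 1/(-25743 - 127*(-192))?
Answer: -1/1359 ≈ -0.00073584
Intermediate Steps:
1/(-25743 - 127*(-192)) = 1/(-25743 + 24384) = 1/(-1359) = -1/1359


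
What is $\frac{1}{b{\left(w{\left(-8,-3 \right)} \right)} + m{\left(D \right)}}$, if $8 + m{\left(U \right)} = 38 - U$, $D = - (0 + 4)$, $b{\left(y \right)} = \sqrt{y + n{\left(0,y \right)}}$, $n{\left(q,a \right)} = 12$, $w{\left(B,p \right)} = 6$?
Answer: $\frac{17}{569} - \frac{3 \sqrt{2}}{1138} \approx 0.026149$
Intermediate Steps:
$b{\left(y \right)} = \sqrt{12 + y}$ ($b{\left(y \right)} = \sqrt{y + 12} = \sqrt{12 + y}$)
$D = -4$ ($D = \left(-1\right) 4 = -4$)
$m{\left(U \right)} = 30 - U$ ($m{\left(U \right)} = -8 - \left(-38 + U\right) = 30 - U$)
$\frac{1}{b{\left(w{\left(-8,-3 \right)} \right)} + m{\left(D \right)}} = \frac{1}{\sqrt{12 + 6} + \left(30 - -4\right)} = \frac{1}{\sqrt{18} + \left(30 + 4\right)} = \frac{1}{3 \sqrt{2} + 34} = \frac{1}{34 + 3 \sqrt{2}}$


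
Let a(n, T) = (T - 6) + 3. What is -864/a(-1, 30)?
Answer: -32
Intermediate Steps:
a(n, T) = -3 + T (a(n, T) = (-6 + T) + 3 = -3 + T)
-864/a(-1, 30) = -864/(-3 + 30) = -864/27 = -864*1/27 = -32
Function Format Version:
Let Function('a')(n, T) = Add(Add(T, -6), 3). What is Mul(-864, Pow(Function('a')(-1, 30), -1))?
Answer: -32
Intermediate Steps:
Function('a')(n, T) = Add(-3, T) (Function('a')(n, T) = Add(Add(-6, T), 3) = Add(-3, T))
Mul(-864, Pow(Function('a')(-1, 30), -1)) = Mul(-864, Pow(Add(-3, 30), -1)) = Mul(-864, Pow(27, -1)) = Mul(-864, Rational(1, 27)) = -32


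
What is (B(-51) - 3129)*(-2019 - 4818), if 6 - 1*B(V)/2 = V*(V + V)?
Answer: 92443077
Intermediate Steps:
B(V) = 12 - 4*V² (B(V) = 12 - 2*V*(V + V) = 12 - 2*V*2*V = 12 - 4*V²)
(B(-51) - 3129)*(-2019 - 4818) = ((12 - 4*(-51)²) - 3129)*(-2019 - 4818) = ((12 - 4*2601) - 3129)*(-6837) = ((12 - 10404) - 3129)*(-6837) = (-10392 - 3129)*(-6837) = -13521*(-6837) = 92443077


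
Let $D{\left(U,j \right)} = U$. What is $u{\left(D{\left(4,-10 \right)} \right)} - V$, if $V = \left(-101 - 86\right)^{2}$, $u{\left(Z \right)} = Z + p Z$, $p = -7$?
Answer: $-34993$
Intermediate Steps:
$u{\left(Z \right)} = - 6 Z$ ($u{\left(Z \right)} = Z - 7 Z = - 6 Z$)
$V = 34969$ ($V = \left(-187\right)^{2} = 34969$)
$u{\left(D{\left(4,-10 \right)} \right)} - V = \left(-6\right) 4 - 34969 = -24 - 34969 = -34993$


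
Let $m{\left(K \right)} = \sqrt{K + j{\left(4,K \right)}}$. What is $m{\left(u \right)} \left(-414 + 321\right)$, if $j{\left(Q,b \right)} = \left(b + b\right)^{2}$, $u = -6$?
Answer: $- 93 \sqrt{138} \approx -1092.5$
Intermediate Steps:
$j{\left(Q,b \right)} = 4 b^{2}$ ($j{\left(Q,b \right)} = \left(2 b\right)^{2} = 4 b^{2}$)
$m{\left(K \right)} = \sqrt{K + 4 K^{2}}$
$m{\left(u \right)} \left(-414 + 321\right) = \sqrt{- 6 \left(1 + 4 \left(-6\right)\right)} \left(-414 + 321\right) = \sqrt{- 6 \left(1 - 24\right)} \left(-93\right) = \sqrt{\left(-6\right) \left(-23\right)} \left(-93\right) = \sqrt{138} \left(-93\right) = - 93 \sqrt{138}$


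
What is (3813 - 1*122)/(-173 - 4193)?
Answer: -3691/4366 ≈ -0.84540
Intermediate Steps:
(3813 - 1*122)/(-173 - 4193) = (3813 - 122)/(-4366) = 3691*(-1/4366) = -3691/4366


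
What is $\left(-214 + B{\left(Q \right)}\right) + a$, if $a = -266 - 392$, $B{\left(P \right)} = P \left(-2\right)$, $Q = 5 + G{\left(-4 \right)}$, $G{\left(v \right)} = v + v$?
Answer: $-866$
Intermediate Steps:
$G{\left(v \right)} = 2 v$
$Q = -3$ ($Q = 5 + 2 \left(-4\right) = 5 - 8 = -3$)
$B{\left(P \right)} = - 2 P$
$a = -658$
$\left(-214 + B{\left(Q \right)}\right) + a = \left(-214 - -6\right) - 658 = \left(-214 + 6\right) - 658 = -208 - 658 = -866$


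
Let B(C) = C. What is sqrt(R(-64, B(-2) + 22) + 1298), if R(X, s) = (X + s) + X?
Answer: sqrt(1190) ≈ 34.496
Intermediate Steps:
R(X, s) = s + 2*X
sqrt(R(-64, B(-2) + 22) + 1298) = sqrt(((-2 + 22) + 2*(-64)) + 1298) = sqrt((20 - 128) + 1298) = sqrt(-108 + 1298) = sqrt(1190)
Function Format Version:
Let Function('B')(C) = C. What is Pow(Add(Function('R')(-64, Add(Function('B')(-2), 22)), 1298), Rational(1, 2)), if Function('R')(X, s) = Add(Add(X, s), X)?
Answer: Pow(1190, Rational(1, 2)) ≈ 34.496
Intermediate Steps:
Function('R')(X, s) = Add(s, Mul(2, X))
Pow(Add(Function('R')(-64, Add(Function('B')(-2), 22)), 1298), Rational(1, 2)) = Pow(Add(Add(Add(-2, 22), Mul(2, -64)), 1298), Rational(1, 2)) = Pow(Add(Add(20, -128), 1298), Rational(1, 2)) = Pow(Add(-108, 1298), Rational(1, 2)) = Pow(1190, Rational(1, 2))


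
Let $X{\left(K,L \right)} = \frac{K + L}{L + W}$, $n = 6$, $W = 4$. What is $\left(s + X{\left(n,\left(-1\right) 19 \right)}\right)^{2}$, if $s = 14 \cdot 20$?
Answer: $\frac{17749369}{225} \approx 78886.0$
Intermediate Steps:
$s = 280$
$X{\left(K,L \right)} = \frac{K + L}{4 + L}$ ($X{\left(K,L \right)} = \frac{K + L}{L + 4} = \frac{K + L}{4 + L}$)
$\left(s + X{\left(n,\left(-1\right) 19 \right)}\right)^{2} = \left(280 + \frac{6 - 19}{4 - 19}\right)^{2} = \left(280 + \frac{1}{-15} \left(-13\right)\right)^{2} = \left(280 - - \frac{13}{15}\right)^{2} = \left(280 + \frac{13}{15}\right)^{2} = \left(\frac{4213}{15}\right)^{2} = \frac{17749369}{225}$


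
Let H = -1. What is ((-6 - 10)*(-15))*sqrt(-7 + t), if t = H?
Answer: 480*I*sqrt(2) ≈ 678.82*I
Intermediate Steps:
t = -1
((-6 - 10)*(-15))*sqrt(-7 + t) = ((-6 - 10)*(-15))*sqrt(-7 - 1) = (-16*(-15))*sqrt(-8) = 240*(2*I*sqrt(2)) = 480*I*sqrt(2)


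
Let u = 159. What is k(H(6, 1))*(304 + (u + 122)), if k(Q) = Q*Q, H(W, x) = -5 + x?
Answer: 9360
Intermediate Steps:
k(Q) = Q²
k(H(6, 1))*(304 + (u + 122)) = (-5 + 1)²*(304 + (159 + 122)) = (-4)²*(304 + 281) = 16*585 = 9360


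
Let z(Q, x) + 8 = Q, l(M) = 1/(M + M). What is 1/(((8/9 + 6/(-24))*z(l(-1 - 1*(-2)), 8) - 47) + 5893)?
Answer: 24/140189 ≈ 0.00017120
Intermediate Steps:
l(M) = 1/(2*M)
z(Q, x) = -8 + Q
1/(((8/9 + 6/(-24))*z(l(-1 - 1*(-2)), 8) - 47) + 5893) = 1/(((8/9 + 6/(-24))*(-8 + 1/(2*(-1 - 1*(-2)))) - 47) + 5893) = 1/(((8*(⅑) + 6*(-1/24))*(-8 + 1/(2*(-1 + 2))) - 47) + 5893) = 1/(((8/9 - ¼)*(-8 + (½)/1) - 47) + 5893) = 1/((23*(-8 + (½)*1)/36 - 47) + 5893) = 1/((23*(-8 + ½)/36 - 47) + 5893) = 1/(((23/36)*(-15/2) - 47) + 5893) = 1/((-115/24 - 47) + 5893) = 1/(-1243/24 + 5893) = 1/(140189/24) = 24/140189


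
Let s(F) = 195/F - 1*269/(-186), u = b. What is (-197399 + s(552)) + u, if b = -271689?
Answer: -8027003063/17112 ≈ -4.6909e+5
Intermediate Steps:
u = -271689
s(F) = 269/186 + 195/F (s(F) = 195/F - 269*(-1/186) = 195/F + 269/186 = 269/186 + 195/F)
(-197399 + s(552)) + u = (-197399 + (269/186 + 195/552)) - 271689 = (-197399 + (269/186 + 195*(1/552))) - 271689 = (-197399 + (269/186 + 65/184)) - 271689 = (-197399 + 30793/17112) - 271689 = -3377860895/17112 - 271689 = -8027003063/17112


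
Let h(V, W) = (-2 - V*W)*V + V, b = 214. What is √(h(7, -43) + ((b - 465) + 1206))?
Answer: √3055 ≈ 55.272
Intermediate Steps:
h(V, W) = V + V*(-2 - V*W) (h(V, W) = (-2 - V*W)*V + V = V*(-2 - V*W) + V = V + V*(-2 - V*W))
√(h(7, -43) + ((b - 465) + 1206)) = √(-1*7*(1 + 7*(-43)) + ((214 - 465) + 1206)) = √(-1*7*(1 - 301) + (-251 + 1206)) = √(-1*7*(-300) + 955) = √(2100 + 955) = √3055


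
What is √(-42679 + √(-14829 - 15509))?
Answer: √(-42679 + I*√30338) ≈ 0.4216 + 206.59*I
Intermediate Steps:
√(-42679 + √(-14829 - 15509)) = √(-42679 + √(-30338)) = √(-42679 + I*√30338)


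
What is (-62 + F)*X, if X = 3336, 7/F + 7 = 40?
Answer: -2267368/11 ≈ -2.0612e+5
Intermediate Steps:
F = 7/33 (F = 7/(-7 + 40) = 7/33 ≈ 0.21212)
(-62 + F)*X = (-62 + 7/33)*3336 = -2039/33*3336 = -2267368/11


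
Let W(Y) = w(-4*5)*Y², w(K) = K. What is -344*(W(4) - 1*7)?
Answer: 112488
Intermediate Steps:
W(Y) = -20*Y² (W(Y) = (-4*5)*Y² = -20*Y²)
-344*(W(4) - 1*7) = -344*(-20*4² - 1*7) = -344*(-20*16 - 7) = -344*(-320 - 7) = -344*(-327) = 112488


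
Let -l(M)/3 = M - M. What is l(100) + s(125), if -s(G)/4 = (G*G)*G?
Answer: -7812500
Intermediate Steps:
l(M) = 0 (l(M) = -3*(M - M) = -3*0 = 0)
s(G) = -4*G³ (s(G) = -4*G*G*G = -4*G²*G = -4*G³)
l(100) + s(125) = 0 - 4*125³ = 0 - 4*1953125 = 0 - 7812500 = -7812500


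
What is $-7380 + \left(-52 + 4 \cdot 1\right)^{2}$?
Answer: $-5076$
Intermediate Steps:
$-7380 + \left(-52 + 4 \cdot 1\right)^{2} = -7380 + \left(-52 + 4\right)^{2} = -7380 + \left(-48\right)^{2} = -7380 + 2304 = -5076$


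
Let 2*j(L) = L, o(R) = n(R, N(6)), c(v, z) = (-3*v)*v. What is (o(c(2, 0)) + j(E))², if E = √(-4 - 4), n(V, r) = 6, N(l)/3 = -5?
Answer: (6 + I*√2)² ≈ 34.0 + 16.971*I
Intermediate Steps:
c(v, z) = -3*v²
N(l) = -15 (N(l) = 3*(-5) = -15)
o(R) = 6
E = 2*I*√2 (E = √(-8) = 2*I*√2 ≈ 2.8284*I)
j(L) = L/2
(o(c(2, 0)) + j(E))² = (6 + (2*I*√2)/2)² = (6 + I*√2)²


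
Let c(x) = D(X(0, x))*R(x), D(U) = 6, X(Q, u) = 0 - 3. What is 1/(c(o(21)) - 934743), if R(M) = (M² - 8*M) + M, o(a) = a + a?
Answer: -1/925923 ≈ -1.0800e-6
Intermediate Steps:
o(a) = 2*a
X(Q, u) = -3
R(M) = M² - 7*M
c(x) = 6*x*(-7 + x) (c(x) = 6*(x*(-7 + x)) = 6*x*(-7 + x))
1/(c(o(21)) - 934743) = 1/(6*(2*21)*(-7 + 2*21) - 934743) = 1/(6*42*(-7 + 42) - 934743) = 1/(6*42*35 - 934743) = 1/(8820 - 934743) = 1/(-925923) = -1/925923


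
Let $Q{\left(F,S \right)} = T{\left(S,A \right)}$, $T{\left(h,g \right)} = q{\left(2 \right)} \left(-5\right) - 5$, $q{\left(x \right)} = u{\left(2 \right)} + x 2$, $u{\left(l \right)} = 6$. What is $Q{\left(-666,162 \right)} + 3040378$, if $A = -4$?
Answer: $3040323$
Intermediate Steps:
$q{\left(x \right)} = 6 + 2 x$ ($q{\left(x \right)} = 6 + x 2 = 6 + 2 x$)
$T{\left(h,g \right)} = -55$ ($T{\left(h,g \right)} = \left(6 + 2 \cdot 2\right) \left(-5\right) - 5 = \left(6 + 4\right) \left(-5\right) - 5 = 10 \left(-5\right) - 5 = -50 - 5 = -55$)
$Q{\left(F,S \right)} = -55$
$Q{\left(-666,162 \right)} + 3040378 = -55 + 3040378 = 3040323$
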